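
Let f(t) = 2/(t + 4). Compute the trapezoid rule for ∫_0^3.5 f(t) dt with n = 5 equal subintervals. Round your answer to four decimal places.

Δt = (3.5 − 0)/5 = 0.7.
f(0) = 0.5, f(0.7) = 20/47, f(1.4) = 10/27, f(2.1) = 20/61, f(2.8) = 5/17, f(3.5) = 4/15.
T_5 = (Δt/2)·[f(t_0) + 2f(t_1) + ... + 2f(t_{4}) + f(t_5)].
Sum ≈ 1.2609.

1.2609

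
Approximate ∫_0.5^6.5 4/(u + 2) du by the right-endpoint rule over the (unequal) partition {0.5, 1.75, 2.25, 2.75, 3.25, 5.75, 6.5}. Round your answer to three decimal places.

Subinterval widths: 1.25, 0.5, 0.5, 0.5, 2.5, 0.75.
Right endpoints: 1.75, 2.25, 2.75, 3.25, 5.75, 6.5.
f(1.75) = 16/15, f(2.25) = 16/17, f(2.75) = 16/19, f(3.25) = 16/21, f(5.75) = 16/31, f(6.5) = 8/17.
Sum = Σ Δu_i · f(u_i).
Sum ≈ 4.249.

4.249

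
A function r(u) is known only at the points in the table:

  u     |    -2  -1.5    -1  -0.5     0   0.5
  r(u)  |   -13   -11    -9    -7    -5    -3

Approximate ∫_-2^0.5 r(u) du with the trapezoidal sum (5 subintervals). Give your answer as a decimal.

Δu = 0.5.
T_5 = (0.5/2)·[(-13) + 2·(-11) + 2·(-9) + 2·(-7) + 2·(-5) + (-3)] = -20.

-20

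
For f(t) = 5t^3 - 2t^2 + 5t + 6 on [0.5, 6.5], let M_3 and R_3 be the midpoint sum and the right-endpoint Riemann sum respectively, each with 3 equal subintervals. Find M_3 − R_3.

M_3 = 2088.25.
R_3 = 3709.75.
M_3 − R_3 = -1621.5.

-1621.5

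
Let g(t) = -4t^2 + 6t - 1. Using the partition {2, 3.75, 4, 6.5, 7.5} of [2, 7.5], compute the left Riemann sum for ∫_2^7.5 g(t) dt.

Subinterval widths: 1.75, 0.25, 2.5, 1.
Left endpoints: 2, 3.75, 4, 6.5.
g(2) = -5, g(3.75) = -34.75, g(4) = -41, g(6.5) = -131.
Sum = Σ Δt_i · g(t_i).
Sum = -250.9375.

-250.9375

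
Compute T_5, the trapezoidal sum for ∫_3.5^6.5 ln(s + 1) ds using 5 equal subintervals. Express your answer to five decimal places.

Δs = (6.5 − 3.5)/5 = 0.6.
f(3.5) ≈ 1.50408, f(4.1) ≈ 1.62924, f(4.7) ≈ 1.74047, f(5.3) ≈ 1.84055, f(5.9) ≈ 1.93152, f(6.5) ≈ 2.01490.
T_5 = (Δs/2)·[f(s_0) + 2f(s_1) + ... + 2f(s_{4}) + f(s_5)].
Sum ≈ 5.34076.

5.34076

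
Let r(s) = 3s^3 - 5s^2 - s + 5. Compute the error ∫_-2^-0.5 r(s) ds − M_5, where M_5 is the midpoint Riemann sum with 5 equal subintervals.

Exact integral: ∫_-2^-0.5 r(s) ds = -15.703125.
M_5 = -15.5203125.
Error = -15.703125 − (-15.5203125) = -0.1828125.

-0.1828125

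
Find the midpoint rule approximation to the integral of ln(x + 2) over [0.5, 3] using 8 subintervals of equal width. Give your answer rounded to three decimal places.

3.257

Δx = (3 − 0.5)/8 = 0.3125.
Midpoints: 0.65625, 0.96875, 1.28125, 1.59375, 1.90625, 2.21875, 2.53125, 2.84375.
f(0.65625) ≈ 0.977, f(0.96875) ≈ 1.088, f(1.28125) ≈ 1.188, f(1.59375) ≈ 1.279, f(1.90625) ≈ 1.363, f(2.21875) ≈ 1.440, f(2.53125) ≈ 1.511, f(2.84375) ≈ 1.578.
Sum = Δx · [f(0.65625) + f(0.96875) + f(1.28125) + ...].
Sum ≈ 3.257.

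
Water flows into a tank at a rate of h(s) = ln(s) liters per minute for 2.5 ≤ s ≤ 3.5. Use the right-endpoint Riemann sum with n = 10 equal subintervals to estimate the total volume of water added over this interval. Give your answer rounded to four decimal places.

Δs = (3.5 − 2.5)/10 = 0.1.
Right endpoints: 2.6, 2.7, 2.8, 2.9, 3, 3.1, 3.2, 3.3, 3.4, 3.5.
h(2.6) ≈ 0.9555, h(2.7) ≈ 0.9933, h(2.8) ≈ 1.0296, h(2.9) ≈ 1.0647, h(3) ≈ 1.0986, h(3.1) ≈ 1.1314, h(3.2) ≈ 1.1632, h(3.3) ≈ 1.1939, h(3.4) ≈ 1.2238, h(3.5) ≈ 1.2528.
Sum = Δs · [h(2.6) + h(2.7) + h(2.8) + ...].
Sum ≈ 1.1107.

1.1107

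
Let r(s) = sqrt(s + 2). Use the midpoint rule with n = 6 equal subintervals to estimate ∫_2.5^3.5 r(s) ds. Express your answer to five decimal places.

2.23516

Δs = (3.5 − 2.5)/6 = 1/6.
Midpoints: 31/12, 2.75, 35/12, 37/12, 3.25, 41/12.
r(31/12) ≈ 2.14087, r(2.75) ≈ 2.17945, r(35/12) ≈ 2.21736, r(37/12) ≈ 2.25462, r(3.25) ≈ 2.29129, r(41/12) ≈ 2.32737.
Sum = Δs · [r(31/12) + r(2.75) + r(35/12) + ...].
Sum ≈ 2.23516.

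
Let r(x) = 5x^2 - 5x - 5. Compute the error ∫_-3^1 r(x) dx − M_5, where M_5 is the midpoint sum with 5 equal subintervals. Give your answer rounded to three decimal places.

Exact integral: ∫_-3^1 r(x) dx ≈ 46.66667.
M_5 = 45.6.
Error ≈ 46.66667 − 45.6 ≈ 1.067.

1.067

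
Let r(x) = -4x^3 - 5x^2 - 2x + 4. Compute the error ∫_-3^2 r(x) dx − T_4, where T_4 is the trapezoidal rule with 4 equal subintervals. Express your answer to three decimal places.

Exact integral: ∫_-3^2 r(x) dx ≈ 31.66667.
T_4 = 32.96875.
Error ≈ 31.66667 − 32.96875 ≈ -1.302.

-1.302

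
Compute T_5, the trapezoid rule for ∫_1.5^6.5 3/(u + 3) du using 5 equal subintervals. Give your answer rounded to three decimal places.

2.251

Δu = (6.5 − 1.5)/5 = 1.
f(1.5) = 2/3, f(2.5) = 6/11, f(3.5) = 6/13, f(4.5) = 0.4, f(5.5) = 6/17, f(6.5) = 6/19.
T_5 = (Δu/2)·[f(u_0) + 2f(u_1) + ... + 2f(u_{4}) + f(u_5)].
Sum ≈ 2.251.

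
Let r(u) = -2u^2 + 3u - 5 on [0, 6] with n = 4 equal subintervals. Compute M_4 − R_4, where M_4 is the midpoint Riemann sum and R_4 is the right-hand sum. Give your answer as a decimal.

47.25

M_4 = -117.75.
R_4 = -165.
M_4 − R_4 = 47.25.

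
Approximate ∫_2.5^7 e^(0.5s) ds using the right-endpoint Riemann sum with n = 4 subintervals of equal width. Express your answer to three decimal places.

Δs = (7 − 2.5)/4 = 1.125.
Right endpoints: 3.625, 4.75, 5.875, 7.
f(3.625) ≈ 6.126, f(4.75) ≈ 10.751, f(5.875) ≈ 18.869, f(7) ≈ 33.115.
Sum = Δs · [f(3.625) + f(4.75) + f(5.875) + f(7)].
Sum ≈ 77.468.

77.468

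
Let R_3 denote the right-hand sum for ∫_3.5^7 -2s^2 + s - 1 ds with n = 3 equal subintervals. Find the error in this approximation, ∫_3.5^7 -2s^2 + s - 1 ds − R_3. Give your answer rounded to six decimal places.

42.421296

Exact integral: ∫_3.5^7 f(s) ds ≈ -185.20833333.
R_3 ≈ -227.62962963.
Error ≈ -185.20833333 − (-227.62962963) ≈ 42.421296.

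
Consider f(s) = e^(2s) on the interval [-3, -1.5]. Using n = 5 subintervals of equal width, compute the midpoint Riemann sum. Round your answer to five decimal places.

Δs = (-1.5 − (-3))/5 = 0.3.
Midpoints: -2.85, -2.55, -2.25, -1.95, -1.65.
f(-2.85) ≈ 0.00335, f(-2.55) ≈ 0.00610, f(-2.25) ≈ 0.01111, f(-1.95) ≈ 0.02024, f(-1.65) ≈ 0.03688.
Sum = Δs · [f(-2.85) + f(-2.55) + f(-2.25) + f(-1.95) + f(-1.65)].
Sum ≈ 0.02330.

0.02330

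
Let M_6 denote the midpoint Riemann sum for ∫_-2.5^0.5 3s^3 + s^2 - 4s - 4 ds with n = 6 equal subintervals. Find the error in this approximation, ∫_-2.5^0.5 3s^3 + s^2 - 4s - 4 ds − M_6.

-0.5

Exact integral: ∫_-2.5^0.5 f(s) ds = -24.
M_6 = -23.5.
Error = -24 − (-23.5) = -0.5.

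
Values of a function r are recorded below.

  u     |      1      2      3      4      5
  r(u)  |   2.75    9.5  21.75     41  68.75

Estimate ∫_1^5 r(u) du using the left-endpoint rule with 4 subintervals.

75

Δu = 1.
Sum = 1·[2.75 + 9.5 + 21.75 + 41] = 75.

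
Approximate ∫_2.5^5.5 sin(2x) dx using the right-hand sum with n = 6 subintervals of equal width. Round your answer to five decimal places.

0.11752

Δx = (5.5 − 2.5)/6 = 0.5.
Right endpoints: 3, 3.5, 4, 4.5, 5, 5.5.
f(3) ≈ -0.27942, f(3.5) ≈ 0.65699, f(4) ≈ 0.98936, f(4.5) ≈ 0.41212, f(5) ≈ -0.54402, f(5.5) ≈ -0.99999.
Sum = Δx · [f(3) + f(3.5) + f(4) + ...].
Sum ≈ 0.11752.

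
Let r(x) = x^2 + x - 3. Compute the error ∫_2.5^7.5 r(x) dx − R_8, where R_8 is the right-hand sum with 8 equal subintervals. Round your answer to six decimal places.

-17.513021

Exact integral: ∫_2.5^7.5 r(x) dx ≈ 145.41666667.
R_8 = 162.9296875.
Error ≈ 145.41666667 − 162.9296875 ≈ -17.513021.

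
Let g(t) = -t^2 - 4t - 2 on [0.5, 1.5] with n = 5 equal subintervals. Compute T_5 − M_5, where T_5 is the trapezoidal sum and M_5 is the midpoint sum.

T_5 = -7.09.
M_5 = -7.08.
T_5 − M_5 = -0.01.

-0.01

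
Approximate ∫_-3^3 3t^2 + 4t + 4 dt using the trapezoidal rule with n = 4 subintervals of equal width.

Δt = (3 − (-3))/4 = 1.5.
f(-3) = 19, f(-1.5) = 4.75, f(0) = 4, f(1.5) = 16.75, f(3) = 43.
T_4 = (Δt/2)·[f(t_0) + 2f(t_1) + 2f(t_2) + 2f(t_3) + f(t_4)].
Sum = 84.75.

84.75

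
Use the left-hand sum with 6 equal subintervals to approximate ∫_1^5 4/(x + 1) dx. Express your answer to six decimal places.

Δx = (5 − 1)/6 = 2/3.
Left endpoints: 1, 5/3, 7/3, 3, 11/3, 13/3.
f(1) = 2, f(5/3) = 1.5, f(7/3) = 1.2, f(3) = 1, f(11/3) = 6/7, f(13/3) = 0.75.
Sum = Δx · [f(1) + f(5/3) + f(7/3) + ...].
Sum ≈ 4.871429.

4.871429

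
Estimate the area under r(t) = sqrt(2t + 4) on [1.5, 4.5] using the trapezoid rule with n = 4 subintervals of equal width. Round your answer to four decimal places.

9.4459

Δt = (4.5 − 1.5)/4 = 0.75.
r(1.5) ≈ 2.6458, r(2.25) ≈ 2.9155, r(3) ≈ 3.1623, r(3.75) ≈ 3.3912, r(4.5) ≈ 3.6056.
T_4 = (Δt/2)·[r(t_0) + 2r(t_1) + 2r(t_2) + 2r(t_3) + r(t_4)].
Sum ≈ 9.4459.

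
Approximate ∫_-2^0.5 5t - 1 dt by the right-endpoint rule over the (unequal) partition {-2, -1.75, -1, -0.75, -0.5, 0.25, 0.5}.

Subinterval widths: 0.25, 0.75, 0.25, 0.25, 0.75, 0.25.
Right endpoints: -1.75, -1, -0.75, -0.5, 0.25, 0.5.
f(-1.75) = -9.75, f(-1) = -6, f(-0.75) = -4.75, f(-0.5) = -3.5, f(0.25) = 0.25, f(0.5) = 1.5.
Sum = Σ Δt_i · f(t_i).
Sum = -8.4375.

-8.4375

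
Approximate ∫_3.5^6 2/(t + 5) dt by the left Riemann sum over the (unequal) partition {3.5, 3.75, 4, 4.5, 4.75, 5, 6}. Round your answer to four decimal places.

Subinterval widths: 0.25, 0.25, 0.5, 0.25, 0.25, 1.
Left endpoints: 3.5, 3.75, 4, 4.5, 4.75, 5.
f(3.5) = 4/17, f(3.75) = 8/35, f(4) = 2/9, f(4.5) = 4/19, f(4.75) = 8/39, f(5) = 0.2.
Sum = Σ Δt_i · f(t_i).
Sum ≈ 0.5310.

0.5310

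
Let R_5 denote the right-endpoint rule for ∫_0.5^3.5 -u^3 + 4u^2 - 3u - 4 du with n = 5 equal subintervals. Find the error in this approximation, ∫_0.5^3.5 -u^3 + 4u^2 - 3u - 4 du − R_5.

Exact integral: ∫_0.5^3.5 f(u) du = -10.5.
R_5 = -11.985.
Error = -10.5 − (-11.985) = 1.485.

1.485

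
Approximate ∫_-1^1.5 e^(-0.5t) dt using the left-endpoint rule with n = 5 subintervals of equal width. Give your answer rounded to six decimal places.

Δt = (1.5 − (-1))/5 = 0.5.
Left endpoints: -1, -0.5, 0, 0.5, 1.
f(-1) ≈ 1.648721, f(-0.5) ≈ 1.284025, f(0) ≈ 1.000000, f(0.5) ≈ 0.778801, f(1) ≈ 0.606531.
Sum = Δt · [f(-1) + f(-0.5) + f(0) + f(0.5) + f(1)].
Sum ≈ 2.659039.

2.659039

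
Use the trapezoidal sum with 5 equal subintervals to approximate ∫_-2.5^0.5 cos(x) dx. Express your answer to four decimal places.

Δx = (0.5 − (-2.5))/5 = 0.6.
f(-2.5) ≈ -0.8011, f(-1.9) ≈ -0.3233, f(-1.3) ≈ 0.2675, f(-0.7) ≈ 0.7648, f(-0.1) ≈ 0.9950, f(0.5) ≈ 0.8776.
T_5 = (Δx/2)·[f(x_0) + 2f(x_1) + ... + 2f(x_{4}) + f(x_5)].
Sum ≈ 1.0454.

1.0454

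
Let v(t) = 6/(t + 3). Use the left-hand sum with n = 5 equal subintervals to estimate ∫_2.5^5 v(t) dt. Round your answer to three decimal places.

2.336

Δt = (5 − 2.5)/5 = 0.5.
Left endpoints: 2.5, 3, 3.5, 4, 4.5.
v(2.5) = 12/11, v(3) = 1, v(3.5) = 12/13, v(4) = 6/7, v(4.5) = 0.8.
Sum = Δt · [v(2.5) + v(3) + v(3.5) + v(4) + v(4.5)].
Sum ≈ 2.336.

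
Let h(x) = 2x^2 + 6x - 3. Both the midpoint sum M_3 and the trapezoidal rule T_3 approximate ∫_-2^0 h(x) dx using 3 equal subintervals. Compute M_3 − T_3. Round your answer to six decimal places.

-0.444444

M_3 ≈ -12.81481481.
T_3 ≈ -12.37037037.
M_3 − T_3 ≈ -0.444444.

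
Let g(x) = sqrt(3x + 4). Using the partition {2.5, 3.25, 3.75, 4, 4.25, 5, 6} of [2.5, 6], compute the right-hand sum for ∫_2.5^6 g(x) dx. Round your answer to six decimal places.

Subinterval widths: 0.75, 0.5, 0.25, 0.25, 0.75, 1.
Right endpoints: 3.25, 3.75, 4, 4.25, 5, 6.
g(3.25) ≈ 3.708099, g(3.75) ≈ 3.905125, g(4) ≈ 4.000000, g(4.25) ≈ 4.092676, g(5) ≈ 4.358899, g(6) ≈ 4.690416.
Sum = Σ Δx_i · g(x_i).
Sum ≈ 14.716396.

14.716396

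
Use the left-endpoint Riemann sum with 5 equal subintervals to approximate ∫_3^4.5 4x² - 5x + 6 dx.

Δx = (4.5 − 3)/5 = 0.3.
Left endpoints: 3, 3.3, 3.6, 3.9, 4.2.
f(3) = 27, f(3.3) = 33.06, f(3.6) = 39.84, f(3.9) = 47.34, f(4.2) = 55.56.
Sum = Δx · [f(3) + f(3.3) + f(3.6) + f(3.9) + f(4.2)].
Sum = 60.84.

60.84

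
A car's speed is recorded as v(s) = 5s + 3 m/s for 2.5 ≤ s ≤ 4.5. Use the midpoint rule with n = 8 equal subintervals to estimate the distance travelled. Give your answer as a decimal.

41

Δs = (4.5 − 2.5)/8 = 0.25.
Midpoints: 2.625, 2.875, 3.125, 3.375, 3.625, 3.875, 4.125, 4.375.
v(2.625) = 16.125, v(2.875) = 17.375, v(3.125) = 18.625, v(3.375) = 19.875, v(3.625) = 21.125, v(3.875) = 22.375, v(4.125) = 23.625, v(4.375) = 24.875.
Sum = Δs · [v(2.625) + v(2.875) + v(3.125) + ...].
Sum = 41.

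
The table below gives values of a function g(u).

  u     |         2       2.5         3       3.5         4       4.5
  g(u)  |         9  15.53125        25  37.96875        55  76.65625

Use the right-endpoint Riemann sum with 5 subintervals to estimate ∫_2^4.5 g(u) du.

Δu = 0.5.
Sum = 0.5·[15.53125 + 25 + 37.96875 + 55 + 76.65625] = 105.078125.

105.078125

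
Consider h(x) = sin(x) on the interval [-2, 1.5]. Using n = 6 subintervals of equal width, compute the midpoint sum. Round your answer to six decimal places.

Δx = (1.5 − (-2))/6 = 7/12.
Midpoints: -41/24, -1.125, -13/24, 1/24, 0.625, 29/24.
h(-41/24) ≈ -0.990557, h(-1.125) ≈ -0.902268, h(-13/24) ≈ -0.515565, h(1/24) ≈ 0.041655, h(0.625) ≈ 0.585097, h(29/24) ≈ 0.935026.
Sum = Δx · [h(-41/24) + h(-1.125) + h(-13/24) + ...].
Sum ≈ -0.493856.

-0.493856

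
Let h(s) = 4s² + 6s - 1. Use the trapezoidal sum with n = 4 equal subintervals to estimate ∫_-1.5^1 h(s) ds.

Δs = (1 − (-1.5))/4 = 0.625.
h(-1.5) = -1, h(-0.875) = -3.1875, h(-0.25) = -2.25, h(0.375) = 1.8125, h(1) = 9.
T_4 = (Δs/2)·[h(s_0) + 2h(s_1) + 2h(s_2) + 2h(s_3) + h(s_4)].
Sum = 0.234375.

0.234375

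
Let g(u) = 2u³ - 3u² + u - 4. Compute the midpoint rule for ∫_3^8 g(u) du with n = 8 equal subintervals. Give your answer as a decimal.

1525.1171875

Δu = (8 − 3)/8 = 0.625.
Midpoints: 3.3125, 3.9375, 4.5625, 5.1875, 5.8125, 6.4375, 7.0625, 7.6875.
g(3.3125) = 80053/2048, g(3.9375) = 154663/2048, g(4.5625) = 262273/2048, g(5.1875) = 408883/2048, g(5.8125) = 600493/2048, g(6.4375) = 843103/2048, g(7.0625) = 1142713/2048, g(7.6875) = 1505323/2048.
Sum = Δu · [g(3.3125) + g(3.9375) + g(4.5625) + ...].
Sum = 1525.1171875.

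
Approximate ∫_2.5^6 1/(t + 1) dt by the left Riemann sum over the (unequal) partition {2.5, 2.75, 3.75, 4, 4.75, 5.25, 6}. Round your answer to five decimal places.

Subinterval widths: 0.25, 1, 0.25, 0.75, 0.5, 0.75.
Left endpoints: 2.5, 2.75, 3.75, 4, 4.75, 5.25.
f(2.5) = 2/7, f(2.75) = 4/15, f(3.75) = 4/19, f(4) = 0.2, f(4.75) = 4/23, f(5.25) = 0.16.
Sum = Σ Δt_i · f(t_i).
Sum ≈ 0.74768.

0.74768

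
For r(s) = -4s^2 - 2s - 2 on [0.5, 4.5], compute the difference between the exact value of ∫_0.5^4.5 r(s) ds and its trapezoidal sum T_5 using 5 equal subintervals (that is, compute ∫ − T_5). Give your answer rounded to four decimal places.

Exact integral: ∫_0.5^4.5 r(s) ds ≈ -149.333333.
T_5 = -151.04.
Error ≈ -149.333333 − (-151.04) ≈ 1.7067.

1.7067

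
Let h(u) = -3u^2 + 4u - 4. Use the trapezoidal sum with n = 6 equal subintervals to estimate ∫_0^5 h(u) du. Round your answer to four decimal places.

-96.7361

Δu = (5 − 0)/6 = 5/6.
h(0) = -4, h(5/6) = -2.75, h(5/3) = -17/3, h(2.5) = -12.75, h(10/3) = -24, h(25/6) = -473/12, h(5) = -59.
T_6 = (Δu/2)·[h(u_0) + 2h(u_1) + ... + 2h(u_{5}) + h(u_6)].
Sum ≈ -96.7361.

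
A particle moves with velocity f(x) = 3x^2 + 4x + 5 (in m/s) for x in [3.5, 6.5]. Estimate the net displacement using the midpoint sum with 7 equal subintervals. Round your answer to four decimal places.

Δx = (6.5 − 3.5)/7 = 3/7.
Midpoints: 26/7, 29/7, 32/7, 5, 38/7, 41/7, 44/7.
f(26/7) = 3001/49, f(29/7) = 3580/49, f(32/7) = 4213/49, f(5) = 100, f(38/7) = 5641/49, f(41/7) = 6436/49, f(44/7) = 7285/49.
Sum = Δx · [f(26/7) + f(29/7) + f(32/7) + ...].
Sum ≈ 306.6122.

306.6122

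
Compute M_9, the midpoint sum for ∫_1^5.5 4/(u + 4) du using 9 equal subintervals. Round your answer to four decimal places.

2.5662

Δu = (5.5 − 1)/9 = 0.5.
Midpoints: 1.25, 1.75, 2.25, 2.75, 3.25, 3.75, 4.25, 4.75, 5.25.
f(1.25) = 16/21, f(1.75) = 16/23, f(2.25) = 0.64, f(2.75) = 16/27, f(3.25) = 16/29, f(3.75) = 16/31, f(4.25) = 16/33, f(4.75) = 16/35, f(5.25) = 16/37.
Sum = Δu · [f(1.25) + f(1.75) + f(2.25) + ...].
Sum ≈ 2.5662.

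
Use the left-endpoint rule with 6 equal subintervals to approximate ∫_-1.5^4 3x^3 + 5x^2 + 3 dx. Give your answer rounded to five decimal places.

Δx = (4 − (-1.5))/6 = 11/12.
Left endpoints: -1.5, -7/12, 1/3, 1.25, 13/6, 37/12.
f(-1.5) = 4.125, f(-7/12) = 2365/576, f(1/3) = 11/3, f(1.25) = 16.671875, f(13/6) = 4103/72, f(37/12) = 26587/192.
Sum = Δx · [f(-1.5) + f(-7/12) + f(1/3) + ...].
Sum ≈ 205.36039.

205.36039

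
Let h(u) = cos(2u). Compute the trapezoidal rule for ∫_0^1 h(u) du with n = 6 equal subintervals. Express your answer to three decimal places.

0.450

Δu = (1 − 0)/6 = 1/6.
h(0) ≈ 1.000, h(1/6) ≈ 0.945, h(1/3) ≈ 0.786, h(0.5) ≈ 0.540, h(2/3) ≈ 0.235, h(5/6) ≈ -0.096, h(1) ≈ -0.416.
T_6 = (Δu/2)·[h(u_0) + 2h(u_1) + ... + 2h(u_{5}) + h(u_6)].
Sum ≈ 0.450.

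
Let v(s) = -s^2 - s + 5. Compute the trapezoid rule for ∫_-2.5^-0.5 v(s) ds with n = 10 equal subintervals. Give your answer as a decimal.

7.82

Δs = (-0.5 − (-2.5))/10 = 0.2.
v(-2.5) = 1.25, v(-2.3) = 2.01, v(-2.1) = 2.69, v(-1.9) = 3.29, v(-1.7) = 3.81, v(-1.5) = 4.25, v(-1.3) = 4.61, v(-1.1) = 4.89, v(-0.9) = 5.09, v(-0.7) = 5.21, v(-0.5) = 5.25.
T_10 = (Δs/2)·[v(s_0) + 2v(s_1) + ... + 2v(s_{9}) + v(s_10)].
Sum = 7.82.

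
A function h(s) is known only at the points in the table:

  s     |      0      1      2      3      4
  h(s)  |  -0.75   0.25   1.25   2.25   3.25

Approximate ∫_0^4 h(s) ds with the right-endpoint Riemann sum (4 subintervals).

Δs = 1.
Sum = 1·[0.25 + 1.25 + 2.25 + 3.25] = 7.

7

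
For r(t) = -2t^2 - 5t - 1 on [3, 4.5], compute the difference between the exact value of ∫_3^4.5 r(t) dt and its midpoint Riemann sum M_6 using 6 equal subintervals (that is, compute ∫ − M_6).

Exact integral: ∫_3^4.5 r(t) dt = -72.375.
M_6 = -72.359375.
Error = -72.375 − (-72.359375) = -0.015625.

-0.015625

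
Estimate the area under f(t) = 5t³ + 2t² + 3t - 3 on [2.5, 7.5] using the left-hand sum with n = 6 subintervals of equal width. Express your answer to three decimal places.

3387.373

Δt = (7.5 − 2.5)/6 = 5/6.
Left endpoints: 2.5, 10/3, 25/6, 5, 35/6, 20/3.
f(2.5) = 95.125, f(10/3) = 5789/27, f(25/6) = 87677/216, f(5) = 687, f(35/6) = 232207/216, f(20/3) = 42859/27.
Sum = Δt · [f(2.5) + f(10/3) + f(25/6) + ...].
Sum ≈ 3387.373.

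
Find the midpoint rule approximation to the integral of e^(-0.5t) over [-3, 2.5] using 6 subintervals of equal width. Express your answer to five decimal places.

8.31738

Δt = (2.5 − (-3))/6 = 11/12.
Midpoints: -61/24, -1.625, -17/24, 5/24, 1.125, 49/24.
f(-61/24) ≈ 3.56382, f(-1.625) ≈ 2.25353, f(-17/24) ≈ 1.42499, f(5/24) ≈ 0.90108, f(1.125) ≈ 0.56978, f(49/24) ≈ 0.36029.
Sum = Δt · [f(-61/24) + f(-1.625) + f(-17/24) + ...].
Sum ≈ 8.31738.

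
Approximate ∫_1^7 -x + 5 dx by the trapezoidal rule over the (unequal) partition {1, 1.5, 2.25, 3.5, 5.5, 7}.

Subinterval widths: 0.5, 0.75, 1.25, 2, 1.5.
f(1) = 4, f(1.5) = 3.5, f(2.25) = 2.75, f(3.5) = 1.5, f(5.5) = -0.5, f(7) = -2.
On each subinterval the trapezoid contributes (Δx_i/2)·[f(x_{i-1}) + f(x_i)].
Sum = 6.

6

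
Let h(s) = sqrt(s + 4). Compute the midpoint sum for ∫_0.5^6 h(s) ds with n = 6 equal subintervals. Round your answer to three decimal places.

Δs = (6 − 0.5)/6 = 11/12.
Midpoints: 23/24, 1.875, 67/24, 89/24, 4.625, 133/24.
h(23/24) ≈ 2.227, h(1.875) ≈ 2.424, h(67/24) ≈ 2.606, h(89/24) ≈ 2.776, h(4.625) ≈ 2.937, h(133/24) ≈ 3.089.
Sum = Δs · [h(23/24) + h(1.875) + h(67/24) + ...].
Sum ≈ 14.721.

14.721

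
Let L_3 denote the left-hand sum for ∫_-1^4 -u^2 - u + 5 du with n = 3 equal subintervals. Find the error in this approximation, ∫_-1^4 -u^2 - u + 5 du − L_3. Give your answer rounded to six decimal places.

Exact integral: ∫_-1^4 f(u) du ≈ -4.16666667.
L_3 ≈ 10.18518519.
Error ≈ -4.16666667 − 10.18518519 ≈ -14.351852.

-14.351852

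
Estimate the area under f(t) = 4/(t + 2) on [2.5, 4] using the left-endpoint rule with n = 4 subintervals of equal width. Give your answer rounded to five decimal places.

1.19341

Δt = (4 − 2.5)/4 = 0.375.
Left endpoints: 2.5, 2.875, 3.25, 3.625.
f(2.5) = 8/9, f(2.875) = 32/39, f(3.25) = 16/21, f(3.625) = 32/45.
Sum = Δt · [f(2.5) + f(2.875) + f(3.25) + f(3.625)].
Sum ≈ 1.19341.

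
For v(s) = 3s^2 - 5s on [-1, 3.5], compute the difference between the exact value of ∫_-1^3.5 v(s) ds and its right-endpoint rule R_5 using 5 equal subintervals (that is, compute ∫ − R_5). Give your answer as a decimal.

Exact integral: ∫_-1^3.5 v(s) ds = 15.75.
R_5 = 22.635.
Error = 15.75 − 22.635 = -6.885.

-6.885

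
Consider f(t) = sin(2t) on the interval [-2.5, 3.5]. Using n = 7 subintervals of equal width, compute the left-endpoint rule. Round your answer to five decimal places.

Δt = (3.5 − (-2.5))/7 = 6/7.
Left endpoints: -2.5, -23/14, -11/14, 1/14, 13/14, 25/14, 37/14.
f(-2.5) ≈ 0.95892, f(-23/14) ≈ 0.14362, f(-11/14) ≈ -1.00000, f(1/14) ≈ 0.14237, f(13/14) ≈ 0.95928, f(25/14) ≈ -0.41672, f(37/14) ≈ -0.84010.
Sum = Δt · [f(-2.5) + f(-23/14) + f(-11/14) + ...].
Sum ≈ -0.04510.

-0.04510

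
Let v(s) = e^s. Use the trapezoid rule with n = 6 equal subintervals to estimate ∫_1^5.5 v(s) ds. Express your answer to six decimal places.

253.211234

Δs = (5.5 − 1)/6 = 0.75.
v(1) ≈ 2.718282, v(1.75) ≈ 5.754603, v(2.5) ≈ 12.182494, v(3.25) ≈ 25.790340, v(4) ≈ 54.598150, v(4.75) ≈ 115.584285, v(5.5) ≈ 244.691932.
T_6 = (Δs/2)·[v(s_0) + 2v(s_1) + ... + 2v(s_{5}) + v(s_6)].
Sum ≈ 253.211234.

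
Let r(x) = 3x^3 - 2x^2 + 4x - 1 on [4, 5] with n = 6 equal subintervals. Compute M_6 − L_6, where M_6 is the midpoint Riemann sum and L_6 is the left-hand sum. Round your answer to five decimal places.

13.81597

M_6 ≈ 252.9942130.
L_6 ≈ 239.1782407.
M_6 − L_6 ≈ 13.81597.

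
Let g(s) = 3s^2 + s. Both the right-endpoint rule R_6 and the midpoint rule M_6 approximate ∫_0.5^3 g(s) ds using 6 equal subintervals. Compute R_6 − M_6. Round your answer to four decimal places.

6.3151

R_6 ≈ 37.456597.
M_6 ≈ 31.141493.
R_6 − M_6 ≈ 6.3151.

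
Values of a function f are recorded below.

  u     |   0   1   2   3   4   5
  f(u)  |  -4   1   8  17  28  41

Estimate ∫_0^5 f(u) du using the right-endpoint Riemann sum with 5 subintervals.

95

Δu = 1.
Sum = 1·[1 + 8 + 17 + 28 + 41] = 95.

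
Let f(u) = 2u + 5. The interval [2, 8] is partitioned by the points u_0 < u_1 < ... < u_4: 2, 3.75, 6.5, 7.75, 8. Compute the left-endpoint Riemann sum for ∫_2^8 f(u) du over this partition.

77.75

Subinterval widths: 1.75, 2.75, 1.25, 0.25.
Left endpoints: 2, 3.75, 6.5, 7.75.
f(2) = 9, f(3.75) = 12.5, f(6.5) = 18, f(7.75) = 20.5.
Sum = Σ Δu_i · f(u_i).
Sum = 77.75.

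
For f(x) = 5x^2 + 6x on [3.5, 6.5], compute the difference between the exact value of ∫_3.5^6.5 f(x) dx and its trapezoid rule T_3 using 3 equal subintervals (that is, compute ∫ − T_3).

Exact integral: ∫_3.5^6.5 f(x) dx = 476.25.
T_3 = 478.75.
Error = 476.25 − 478.75 = -2.5.

-2.5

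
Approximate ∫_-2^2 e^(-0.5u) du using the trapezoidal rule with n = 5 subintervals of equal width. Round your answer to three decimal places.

4.763

Δu = (2 − (-2))/5 = 0.8.
f(-2) ≈ 2.718, f(-1.2) ≈ 1.822, f(-0.4) ≈ 1.221, f(0.4) ≈ 0.819, f(1.2) ≈ 0.549, f(2) ≈ 0.368.
T_5 = (Δu/2)·[f(u_0) + 2f(u_1) + ... + 2f(u_{4}) + f(u_5)].
Sum ≈ 4.763.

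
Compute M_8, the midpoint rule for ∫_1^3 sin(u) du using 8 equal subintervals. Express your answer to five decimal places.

Δu = (3 − 1)/8 = 0.25.
Midpoints: 1.125, 1.375, 1.625, 1.875, 2.125, 2.375, 2.625, 2.875.
f(1.125) ≈ 0.90227, f(1.375) ≈ 0.98089, f(1.625) ≈ 0.99853, f(1.875) ≈ 0.95409, f(2.125) ≈ 0.85032, f(2.375) ≈ 0.69369, f(2.625) ≈ 0.49392, f(2.875) ≈ 0.26345.
Sum = Δu · [f(1.125) + f(1.375) + f(1.625) + ...].
Sum ≈ 1.53429.

1.53429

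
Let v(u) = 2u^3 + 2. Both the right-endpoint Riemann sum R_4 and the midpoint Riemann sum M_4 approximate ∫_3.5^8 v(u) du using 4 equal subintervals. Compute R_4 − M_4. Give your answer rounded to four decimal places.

R_4 ≈ 2542.482422.
M_4 ≈ 1965.594727.
R_4 − M_4 ≈ 576.8877.

576.8877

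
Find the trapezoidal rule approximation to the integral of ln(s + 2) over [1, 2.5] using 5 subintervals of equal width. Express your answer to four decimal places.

1.9717

Δs = (2.5 − 1)/5 = 0.3.
f(1) ≈ 1.0986, f(1.3) ≈ 1.1939, f(1.6) ≈ 1.2809, f(1.9) ≈ 1.3610, f(2.2) ≈ 1.4351, f(2.5) ≈ 1.5041.
T_5 = (Δs/2)·[f(s_0) + 2f(s_1) + ... + 2f(s_{4}) + f(s_5)].
Sum ≈ 1.9717.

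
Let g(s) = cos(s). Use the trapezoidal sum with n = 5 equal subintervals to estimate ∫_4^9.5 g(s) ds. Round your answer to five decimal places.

Δs = (9.5 − 4)/5 = 1.1.
g(4) ≈ -0.65364, g(5.1) ≈ 0.37798, g(6.2) ≈ 0.99654, g(7.3) ≈ 0.52608, g(8.4) ≈ -0.51929, g(9.5) ≈ -0.99717.
T_5 = (Δs/2)·[g(s_0) + 2g(s_1) + ... + 2g(s_{4}) + g(s_5)].
Sum ≈ 0.61149.

0.61149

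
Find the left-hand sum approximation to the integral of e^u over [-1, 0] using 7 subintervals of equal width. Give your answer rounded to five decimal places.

Δu = (0 − (-1))/7 = 1/7.
Left endpoints: -1, -6/7, -5/7, -4/7, -3/7, -2/7, -1/7.
f(-1) ≈ 0.36788, f(-6/7) ≈ 0.42437, f(-5/7) ≈ 0.48954, f(-4/7) ≈ 0.56472, f(-3/7) ≈ 0.65144, f(-2/7) ≈ 0.75148, f(-1/7) ≈ 0.86688.
Sum = Δu · [f(-1) + f(-6/7) + f(-5/7) + ...].
Sum ≈ 0.58804.

0.58804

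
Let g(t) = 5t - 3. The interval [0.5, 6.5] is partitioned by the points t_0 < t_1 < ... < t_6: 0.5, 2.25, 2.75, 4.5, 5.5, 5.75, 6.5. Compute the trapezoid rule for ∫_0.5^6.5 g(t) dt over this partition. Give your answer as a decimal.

87

Subinterval widths: 1.75, 0.5, 1.75, 1, 0.25, 0.75.
g(0.5) = -0.5, g(2.25) = 8.25, g(2.75) = 10.75, g(4.5) = 19.5, g(5.5) = 24.5, g(5.75) = 25.75, g(6.5) = 29.5.
On each subinterval the trapezoid contributes (Δt_i/2)·[g(t_{i-1}) + g(t_i)].
Sum = 87.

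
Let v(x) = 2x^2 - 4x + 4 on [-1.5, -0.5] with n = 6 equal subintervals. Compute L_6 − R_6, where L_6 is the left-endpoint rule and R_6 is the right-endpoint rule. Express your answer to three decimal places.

1.333

L_6 ≈ 10.84259.
R_6 ≈ 9.50926.
L_6 − R_6 ≈ 1.333.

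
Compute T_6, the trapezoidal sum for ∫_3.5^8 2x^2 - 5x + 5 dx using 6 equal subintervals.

206.71875

Δx = (8 − 3.5)/6 = 0.75.
f(3.5) = 12, f(4.25) = 19.875, f(5) = 30, f(5.75) = 42.375, f(6.5) = 57, f(7.25) = 73.875, f(8) = 93.
T_6 = (Δx/2)·[f(x_0) + 2f(x_1) + ... + 2f(x_{5}) + f(x_6)].
Sum = 206.71875.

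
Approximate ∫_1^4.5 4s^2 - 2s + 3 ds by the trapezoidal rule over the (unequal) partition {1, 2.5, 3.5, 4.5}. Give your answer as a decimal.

Subinterval widths: 1.5, 1, 1.
f(1) = 5, f(2.5) = 23, f(3.5) = 45, f(4.5) = 75.
On each subinterval the trapezoid contributes (Δs_i/2)·[f(s_{i-1}) + f(s_i)].
Sum = 115.

115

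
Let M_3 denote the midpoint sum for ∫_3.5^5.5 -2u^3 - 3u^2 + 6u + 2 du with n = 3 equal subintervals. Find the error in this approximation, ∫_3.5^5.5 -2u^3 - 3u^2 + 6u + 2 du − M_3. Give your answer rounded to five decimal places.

Exact integral: ∫_3.5^5.5 f(u) du = -448.
M_3 ≈ -445.7777778.
Error ≈ -448 − (-445.7777778) ≈ -2.22222.

-2.22222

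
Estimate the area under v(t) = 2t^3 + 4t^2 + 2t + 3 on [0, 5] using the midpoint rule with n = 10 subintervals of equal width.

Δt = (5 − 0)/10 = 0.5.
Midpoints: 0.25, 0.75, 1.25, 1.75, 2.25, 2.75, 3.25, 3.75, 4.25, 4.75.
v(0.25) = 3.78125, v(0.75) = 7.59375, v(1.25) = 15.65625, v(1.75) = 29.46875, v(2.25) = 50.53125, v(2.75) = 80.34375, v(3.25) = 120.40625, v(3.75) = 172.21875, v(4.25) = 237.28125, v(4.75) = 317.09375.
Sum = Δt · [v(0.25) + v(0.75) + v(1.25) + ...].
Sum = 517.1875.

517.1875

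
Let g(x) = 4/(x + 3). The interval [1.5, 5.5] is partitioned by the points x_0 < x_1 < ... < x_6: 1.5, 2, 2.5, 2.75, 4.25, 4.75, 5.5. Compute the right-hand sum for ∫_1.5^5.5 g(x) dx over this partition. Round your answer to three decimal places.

2.376

Subinterval widths: 0.5, 0.5, 0.25, 1.5, 0.5, 0.75.
Right endpoints: 2, 2.5, 2.75, 4.25, 4.75, 5.5.
g(2) = 0.8, g(2.5) = 8/11, g(2.75) = 16/23, g(4.25) = 16/29, g(4.75) = 16/31, g(5.5) = 8/17.
Sum = Σ Δx_i · g(x_i).
Sum ≈ 2.376.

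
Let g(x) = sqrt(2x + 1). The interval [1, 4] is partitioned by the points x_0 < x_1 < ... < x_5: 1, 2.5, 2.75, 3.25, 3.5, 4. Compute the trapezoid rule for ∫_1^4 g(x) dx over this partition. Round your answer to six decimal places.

Subinterval widths: 1.5, 0.25, 0.5, 0.25, 0.5.
g(1) ≈ 1.732051, g(2.5) ≈ 2.449490, g(2.75) ≈ 2.549510, g(3.25) ≈ 2.738613, g(3.5) ≈ 2.828427, g(4) ≈ 3.000000.
On each subinterval the trapezoid contributes (Δx_i/2)·[g(x_{i-1}) + g(x_i)].
Sum ≈ 7.236048.

7.236048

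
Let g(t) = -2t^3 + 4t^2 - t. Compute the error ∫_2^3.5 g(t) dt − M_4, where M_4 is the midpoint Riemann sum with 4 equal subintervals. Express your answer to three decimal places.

-0.220

Exact integral: ∫_2^3.5 g(t) dt = -24.65625.
M_4 ≈ -24.43652.
Error ≈ -24.65625 − (-24.43652) ≈ -0.220.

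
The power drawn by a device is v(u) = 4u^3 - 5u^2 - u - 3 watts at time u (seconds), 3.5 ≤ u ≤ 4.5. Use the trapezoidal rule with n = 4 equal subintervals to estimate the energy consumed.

173.03125

Δu = (4.5 − 3.5)/4 = 0.25.
v(3.5) = 103.75, v(3.75) = 133.875, v(4) = 169, v(4.25) = 209.5, v(4.5) = 255.75.
T_4 = (Δu/2)·[v(u_0) + 2v(u_1) + 2v(u_2) + 2v(u_3) + v(u_4)].
Sum = 173.03125.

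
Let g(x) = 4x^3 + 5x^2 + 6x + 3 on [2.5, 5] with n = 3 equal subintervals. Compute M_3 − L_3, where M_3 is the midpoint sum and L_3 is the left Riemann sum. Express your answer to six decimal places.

M_3 ≈ 824.74537037.
L_3 ≈ 618.84259259.
M_3 − L_3 ≈ 205.902778.

205.902778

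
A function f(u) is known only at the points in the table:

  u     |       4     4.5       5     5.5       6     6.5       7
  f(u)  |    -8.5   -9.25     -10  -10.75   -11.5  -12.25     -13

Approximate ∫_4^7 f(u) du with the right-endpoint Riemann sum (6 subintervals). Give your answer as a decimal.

Δu = 0.5.
Sum = 0.5·[(-9.25) + (-10) + (-10.75) + (-11.5) + (-12.25) + (-13)] = -33.375.

-33.375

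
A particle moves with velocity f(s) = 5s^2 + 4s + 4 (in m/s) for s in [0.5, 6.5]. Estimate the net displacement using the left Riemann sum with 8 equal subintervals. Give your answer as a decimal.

480.5625

Δs = (6.5 − 0.5)/8 = 0.75.
Left endpoints: 0.5, 1.25, 2, 2.75, 3.5, 4.25, 5, 5.75.
f(0.5) = 7.25, f(1.25) = 16.8125, f(2) = 32, f(2.75) = 52.8125, f(3.5) = 79.25, f(4.25) = 111.3125, f(5) = 149, f(5.75) = 192.3125.
Sum = Δs · [f(0.5) + f(1.25) + f(2) + ...].
Sum = 480.5625.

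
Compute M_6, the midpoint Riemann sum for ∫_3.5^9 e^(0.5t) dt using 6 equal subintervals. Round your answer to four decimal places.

167.0590

Δt = (9 − 3.5)/6 = 11/12.
Midpoints: 95/24, 4.875, 139/24, 161/24, 7.625, 205/24.
f(95/24) ≈ 7.2367, f(4.875) ≈ 11.4444, f(139/24) ≈ 18.0986, f(161/24) ≈ 28.6217, f(7.625) ≈ 45.2635, f(205/24) ≈ 71.5813.
Sum = Δt · [f(95/24) + f(4.875) + f(139/24) + ...].
Sum ≈ 167.0590.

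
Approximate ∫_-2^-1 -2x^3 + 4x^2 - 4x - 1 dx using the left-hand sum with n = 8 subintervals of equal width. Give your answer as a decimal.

Δx = (-1 − (-2))/8 = 0.125.
Left endpoints: -2, -1.875, -1.75, -1.625, -1.5, -1.375, -1.25, -1.125.
f(-2) = 39, f(-1.875) = 33.74609375, f(-1.75) = 28.96875, f(-1.625) = 24.64453125, f(-1.5) = 20.75, f(-1.375) = 17.26171875, f(-1.25) = 14.15625, f(-1.125) = 11.41015625.
Sum = Δx · [f(-2) + f(-1.875) + f(-1.75) + ...].
Sum = 23.7421875.

23.7421875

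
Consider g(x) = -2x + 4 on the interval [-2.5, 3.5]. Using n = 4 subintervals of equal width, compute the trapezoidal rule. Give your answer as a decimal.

18

Δx = (3.5 − (-2.5))/4 = 1.5.
g(-2.5) = 9, g(-1) = 6, g(0.5) = 3, g(2) = 0, g(3.5) = -3.
T_4 = (Δx/2)·[g(x_0) + 2g(x_1) + 2g(x_2) + 2g(x_3) + g(x_4)].
Sum = 18.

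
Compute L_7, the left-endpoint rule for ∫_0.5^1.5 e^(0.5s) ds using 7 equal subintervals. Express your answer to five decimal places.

Δs = (1.5 − 0.5)/7 = 1/7.
Left endpoints: 0.5, 9/14, 11/14, 13/14, 15/14, 17/14, 19/14.
f(0.5) ≈ 1.28403, f(9/14) ≈ 1.37910, f(11/14) ≈ 1.48121, f(13/14) ≈ 1.59088, f(15/14) ≈ 1.70867, f(17/14) ≈ 1.83518, f(19/14) ≈ 1.97106.
Sum = Δs · [f(0.5) + f(9/14) + f(11/14) + ...].
Sum ≈ 1.60716.

1.60716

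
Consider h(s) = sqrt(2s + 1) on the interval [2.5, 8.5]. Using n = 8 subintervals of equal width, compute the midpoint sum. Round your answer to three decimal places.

20.561

Δs = (8.5 − 2.5)/8 = 0.75.
Midpoints: 2.875, 3.625, 4.375, 5.125, 5.875, 6.625, 7.375, 8.125.
h(2.875) ≈ 2.598, h(3.625) ≈ 2.872, h(4.375) ≈ 3.122, h(5.125) ≈ 3.354, h(5.875) ≈ 3.571, h(6.625) ≈ 3.775, h(7.375) ≈ 3.969, h(8.125) ≈ 4.153.
Sum = Δs · [h(2.875) + h(3.625) + h(4.375) + ...].
Sum ≈ 20.561.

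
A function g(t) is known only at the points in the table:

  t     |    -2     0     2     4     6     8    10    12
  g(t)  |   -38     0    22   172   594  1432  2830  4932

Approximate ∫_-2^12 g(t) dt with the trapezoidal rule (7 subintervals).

14994

Δt = 2.
T_7 = (2/2)·[(-38) + 2·0 + 2·22 + 2·172 + 2·594 + 2·1432 + 2·2830 + 4932] = 14994.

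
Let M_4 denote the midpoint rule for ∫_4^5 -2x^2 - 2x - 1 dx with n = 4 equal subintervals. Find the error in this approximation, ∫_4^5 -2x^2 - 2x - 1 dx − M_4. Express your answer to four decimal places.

-0.0104

Exact integral: ∫_4^5 f(x) dx ≈ -50.666667.
M_4 = -50.65625.
Error ≈ -50.666667 − (-50.65625) ≈ -0.0104.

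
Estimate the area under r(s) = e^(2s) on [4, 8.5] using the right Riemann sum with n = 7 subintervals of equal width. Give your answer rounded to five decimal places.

Δs = (8.5 − 4)/7 = 9/14.
Right endpoints: 65/14, 37/7, 83/14, 46/7, 101/14, 55/7, 8.5.
r(65/14) ≈ 10782.87262, r(37/7) ≈ 39004.35445, r(83/14) ≈ 141088.53176, r(46/7) ≈ 510352.60229, r(101/14) ≈ 1846073.35139, r(55/7) ≈ 6677710.27992, r(8.5) ≈ 24154952.75358.
Sum = Δs · [r(65/14) + r(37/7) + r(83/14) + ...].
Sum ≈ 21458548.76529.

21458548.76529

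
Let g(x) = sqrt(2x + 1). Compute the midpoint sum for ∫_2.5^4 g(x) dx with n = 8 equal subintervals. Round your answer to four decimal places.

Δx = (4 − 2.5)/8 = 0.1875.
Midpoints: 2.59375, 2.78125, 2.96875, 3.15625, 3.34375, 3.53125, 3.71875, 3.90625.
g(2.59375) ≈ 2.4875, g(2.78125) ≈ 2.5617, g(2.96875) ≈ 2.6339, g(3.15625) ≈ 2.7042, g(3.34375) ≈ 2.7726, g(3.53125) ≈ 2.8395, g(3.71875) ≈ 2.9047, g(3.90625) ≈ 2.9686.
Sum = Δx · [g(2.59375) + g(2.78125) + g(2.96875) + ...].
Sum ≈ 4.1011.

4.1011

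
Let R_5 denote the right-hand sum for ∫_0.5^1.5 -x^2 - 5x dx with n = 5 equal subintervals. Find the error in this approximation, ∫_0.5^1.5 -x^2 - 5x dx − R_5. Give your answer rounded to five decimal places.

0.70667

Exact integral: ∫_0.5^1.5 f(x) dx ≈ -6.0833333.
R_5 = -6.79.
Error ≈ -6.0833333 − (-6.79) ≈ 0.70667.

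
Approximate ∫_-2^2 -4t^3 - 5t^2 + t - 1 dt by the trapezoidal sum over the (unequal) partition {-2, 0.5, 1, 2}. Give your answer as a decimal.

-24.375

Subinterval widths: 2.5, 0.5, 1.
f(-2) = 9, f(0.5) = -2.25, f(1) = -9, f(2) = -51.
On each subinterval the trapezoid contributes (Δt_i/2)·[f(t_{i-1}) + f(t_i)].
Sum = -24.375.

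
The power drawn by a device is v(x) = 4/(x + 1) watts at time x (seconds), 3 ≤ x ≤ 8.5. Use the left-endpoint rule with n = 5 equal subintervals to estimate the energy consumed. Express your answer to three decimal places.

3.799

Δx = (8.5 − 3)/5 = 1.1.
Left endpoints: 3, 4.1, 5.2, 6.3, 7.4.
v(3) = 1, v(4.1) = 40/51, v(5.2) = 20/31, v(6.3) = 40/73, v(7.4) = 10/21.
Sum = Δx · [v(3) + v(4.1) + v(5.2) + v(6.3) + v(7.4)].
Sum ≈ 3.799.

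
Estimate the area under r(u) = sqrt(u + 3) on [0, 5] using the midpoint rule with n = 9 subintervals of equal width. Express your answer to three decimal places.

Δu = (5 − 0)/9 = 5/9.
Midpoints: 5/18, 5/6, 25/18, 35/18, 2.5, 55/18, 65/18, 25/6, 85/18.
r(5/18) ≈ 1.810, r(5/6) ≈ 1.958, r(25/18) ≈ 2.095, r(35/18) ≈ 2.224, r(2.5) ≈ 2.345, r(55/18) ≈ 2.461, r(65/18) ≈ 2.571, r(25/6) ≈ 2.677, r(85/18) ≈ 2.779.
Sum = Δu · [r(5/18) + r(5/6) + r(25/18) + ...].
Sum ≈ 11.622.

11.622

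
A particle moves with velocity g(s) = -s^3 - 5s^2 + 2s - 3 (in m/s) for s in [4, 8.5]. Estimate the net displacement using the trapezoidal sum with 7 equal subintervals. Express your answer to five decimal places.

Δs = (8.5 − 4)/7 = 9/14.
g(4) = -139, g(65/14) = -553127/2744, g(37/7) = -95971/343, g(83/14) = -1029713/2744, g(46/7) = -167917/343, g(101/14) = -1713011/2744, g(55/7) = -267889/343, g(8.5) = -961.375.
T_7 = (Δs/2)·[g(s_0) + 2g(s_1) + ... + 2g(s_{6}) + g(s_7)].
Sum ≈ -2122.50191.

-2122.50191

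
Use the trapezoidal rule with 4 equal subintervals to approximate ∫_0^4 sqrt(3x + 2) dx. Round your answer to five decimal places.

10.95906

Δx = (4 − 0)/4 = 1.
f(0) ≈ 1.41421, f(1) ≈ 2.23607, f(2) ≈ 2.82843, f(3) ≈ 3.31662, f(4) ≈ 3.74166.
T_4 = (Δx/2)·[f(x_0) + 2f(x_1) + 2f(x_2) + 2f(x_3) + f(x_4)].
Sum ≈ 10.95906.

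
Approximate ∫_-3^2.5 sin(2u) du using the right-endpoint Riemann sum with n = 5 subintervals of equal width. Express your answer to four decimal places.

-0.4917

Δu = (2.5 − (-3))/5 = 1.1.
Right endpoints: -1.9, -0.8, 0.3, 1.4, 2.5.
f(-1.9) ≈ 0.6119, f(-0.8) ≈ -0.9996, f(0.3) ≈ 0.5646, f(1.4) ≈ 0.3350, f(2.5) ≈ -0.9589.
Sum = Δu · [f(-1.9) + f(-0.8) + f(0.3) + f(1.4) + f(2.5)].
Sum ≈ -0.4917.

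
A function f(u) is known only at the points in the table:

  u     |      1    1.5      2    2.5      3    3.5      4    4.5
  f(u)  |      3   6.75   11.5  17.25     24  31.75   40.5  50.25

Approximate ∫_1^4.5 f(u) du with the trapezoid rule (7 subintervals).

Δu = 0.5.
T_7 = (0.5/2)·[3 + 2·6.75 + 2·11.5 + 2·17.25 + 2·24 + 2·31.75 + 2·40.5 + 50.25] = 79.1875.

79.1875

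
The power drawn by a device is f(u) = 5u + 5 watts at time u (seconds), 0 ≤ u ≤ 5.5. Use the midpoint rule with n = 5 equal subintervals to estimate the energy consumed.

103.125

Δu = (5.5 − 0)/5 = 1.1.
Midpoints: 0.55, 1.65, 2.75, 3.85, 4.95.
f(0.55) = 7.75, f(1.65) = 13.25, f(2.75) = 18.75, f(3.85) = 24.25, f(4.95) = 29.75.
Sum = Δu · [f(0.55) + f(1.65) + f(2.75) + f(3.85) + f(4.95)].
Sum = 103.125.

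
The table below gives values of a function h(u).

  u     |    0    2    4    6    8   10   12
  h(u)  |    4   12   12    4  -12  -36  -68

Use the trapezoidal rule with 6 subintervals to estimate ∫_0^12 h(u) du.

-104

Δu = 2.
T_6 = (2/2)·[4 + 2·12 + 2·12 + 2·4 + 2·(-12) + 2·(-36) + (-68)] = -104.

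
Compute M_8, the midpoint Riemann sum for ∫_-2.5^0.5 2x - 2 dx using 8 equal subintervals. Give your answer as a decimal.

Δx = (0.5 − (-2.5))/8 = 0.375.
Midpoints: -2.3125, -1.9375, -1.5625, -1.1875, -0.8125, -0.4375, -0.0625, 0.3125.
f(-2.3125) = -6.625, f(-1.9375) = -5.875, f(-1.5625) = -5.125, f(-1.1875) = -4.375, f(-0.8125) = -3.625, f(-0.4375) = -2.875, f(-0.0625) = -2.125, f(0.3125) = -1.375.
Sum = Δx · [f(-2.3125) + f(-1.9375) + f(-1.5625) + ...].
Sum = -12.

-12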